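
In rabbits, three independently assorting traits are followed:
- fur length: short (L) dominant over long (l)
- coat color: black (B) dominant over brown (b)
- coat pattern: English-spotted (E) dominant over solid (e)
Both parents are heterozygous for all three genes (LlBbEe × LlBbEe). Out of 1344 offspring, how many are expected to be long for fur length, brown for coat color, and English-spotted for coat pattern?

Trihybrid cross: LlBbEe × LlBbEe
Each trait segregates independently with a 3:1 phenotypic ratio, so each gene contributes 3/4 (dominant) or 1/4 (recessive).
Target: long (fur length), brown (coat color), English-spotted (coat pattern)
Probability = product of independent per-trait probabilities
= 1/4 × 1/4 × 3/4 = 3/64
Expected count = 3/64 × 1344 = 63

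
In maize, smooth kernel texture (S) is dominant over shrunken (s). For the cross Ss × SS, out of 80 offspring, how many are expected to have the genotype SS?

Punnett square for Ss × SS:
Offspring genotypes: 2 SS, 2 Ss
Total offspring: 4
Count with target: 2
Probability: 2/4 = 1/2
Expected count = 1/2 × 80 = 40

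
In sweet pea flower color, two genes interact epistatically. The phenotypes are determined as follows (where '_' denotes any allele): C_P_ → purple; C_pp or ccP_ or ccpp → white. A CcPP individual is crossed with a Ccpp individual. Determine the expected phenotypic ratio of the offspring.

Cross: CcPP × Ccpp — consider each gene separately:
C gene: Cc × Cc → 1 CC, 2 Cc, 1 cc → 3 C_ : 1 cc (out of 4)
P gene: PP × pp → 4 Pp → 4 P_ (out of 4)
Genotype classes (out of 4 × 4 = 16): C_P_ = 3×4 = 12; ccP_ = 1×4 = 4
Apply the phenotype rules: C_P_ (12) → purple; ccP_ (4) → white
Phenotype counts (out of 16): 12 purple, 4 white
Ratio: 3 purple : 1 white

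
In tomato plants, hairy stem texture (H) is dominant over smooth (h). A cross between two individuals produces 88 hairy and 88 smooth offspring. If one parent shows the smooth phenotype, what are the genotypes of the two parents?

Observed offspring: 88 hairy, 88 smooth
The observed ratio simplifies to 1:1. One parent shows smooth, so its genotype must be hh. A 1:1 offspring split requires the other parent to be heterozygous (Hh).
Parent genotypes: hh × Hh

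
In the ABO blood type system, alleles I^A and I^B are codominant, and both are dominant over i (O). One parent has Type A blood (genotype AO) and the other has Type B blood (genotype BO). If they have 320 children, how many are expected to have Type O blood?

Cross: AO × BO
Possible offspring genotypes: 1 AB, 1 AO, 1 BO, 1 OO
Blood type counts: 1 Type AB, 1 Type A, 1 Type B, 1 Type O
Probability of Type O: 1/4
Expected count = 1/4 × 320 = 80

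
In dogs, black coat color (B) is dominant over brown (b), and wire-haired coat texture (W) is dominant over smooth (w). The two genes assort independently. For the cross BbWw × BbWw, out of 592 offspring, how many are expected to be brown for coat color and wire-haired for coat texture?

Dihybrid cross BbWw × BbWw — consider each gene separately:
coat color: Bb × Bb → 1 BB, 2 Bb, 1 bb → 3 B_ : 1 bb (out of 4)
coat texture: Ww × Ww → 1 WW, 2 Ww, 1 ww → 3 W_ : 1 ww (out of 4)
Looking for: brown (bb) and wire-haired (W_)
P(brown) = 1/4, P(wire-haired) = 3/4
P(both) = 1/4 × 3/4 = 3/16
Expected count = 3/16 × 592 = 111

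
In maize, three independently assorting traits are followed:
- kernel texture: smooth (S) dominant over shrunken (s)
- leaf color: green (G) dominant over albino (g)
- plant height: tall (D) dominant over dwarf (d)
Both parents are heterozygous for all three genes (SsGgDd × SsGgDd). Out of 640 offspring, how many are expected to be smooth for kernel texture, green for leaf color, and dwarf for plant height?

Trihybrid cross: SsGgDd × SsGgDd
Each trait segregates independently with a 3:1 phenotypic ratio, so each gene contributes 3/4 (dominant) or 1/4 (recessive).
Target: smooth (kernel texture), green (leaf color), dwarf (plant height)
Probability = product of independent per-trait probabilities
= 3/4 × 3/4 × 1/4 = 9/64
Expected count = 9/64 × 640 = 90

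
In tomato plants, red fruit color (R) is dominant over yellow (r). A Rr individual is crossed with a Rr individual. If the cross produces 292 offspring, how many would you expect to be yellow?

Punnett square for Rr × Rr:
Offspring genotypes: 1 RR, 2 Rr, 1 rr
red: 3, yellow: 1
yellow: 1 out of 4 → fraction 1/4
Expected count = 1/4 × 292 = 73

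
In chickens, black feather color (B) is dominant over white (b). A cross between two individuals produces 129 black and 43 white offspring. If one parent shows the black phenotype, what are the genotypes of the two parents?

Observed offspring: 129 black, 43 white
The observed ratio simplifies to 3:1. White (bb) offspring appear, so each parent must contribute one b allele. The parent stated to show black carries B, so it is Bb. The other parent is then either Bb or bb: Bb × bb would give a 1:1 split, whereas Bb × Bb gives 3:1 — matching the data. So both parents are heterozygous (Bb × Bb).
Parent genotypes: Bb × Bb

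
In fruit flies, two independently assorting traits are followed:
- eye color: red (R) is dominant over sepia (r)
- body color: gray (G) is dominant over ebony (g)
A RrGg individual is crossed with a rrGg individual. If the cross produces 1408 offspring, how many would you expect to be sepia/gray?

Dihybrid cross RrGg × rrGg — consider each gene separately:
eye color: Rr × rr → 2 Rr, 2 rr → 2 R_ : 2 rr (out of 4)
body color: Gg × Gg → 1 GG, 2 Gg, 1 gg → 3 G_ : 1 gg (out of 4)
Combine (counts out of 4 × 4 = 16): red/gray (R_G_) = 2×3 = 6; red/ebony (R_gg) = 2×1 = 2; sepia/gray (rrG_) = 2×3 = 6; sepia/ebony (rrgg) = 2×1 = 2
Phenotype counts (out of 16): 6 red/gray, 2 red/ebony, 6 sepia/gray, 2 sepia/ebony
sepia/gray: 6 out of 16 → fraction 3/8
Expected count = 3/8 × 1408 = 528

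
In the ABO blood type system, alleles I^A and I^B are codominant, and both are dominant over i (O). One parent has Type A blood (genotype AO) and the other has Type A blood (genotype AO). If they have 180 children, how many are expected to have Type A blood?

Cross: AO × AO
Possible offspring genotypes: 1 AA, 2 AO, 1 OO
Blood type counts: 3 Type A, 1 Type O
Probability of Type A: 3/4
Expected count = 3/4 × 180 = 135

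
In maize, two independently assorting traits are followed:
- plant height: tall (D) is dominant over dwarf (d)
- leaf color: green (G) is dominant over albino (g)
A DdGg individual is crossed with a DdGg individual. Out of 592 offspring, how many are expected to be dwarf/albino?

Dihybrid cross DdGg × DdGg — consider each gene separately:
plant height: Dd × Dd → 1 DD, 2 Dd, 1 dd → 3 D_ : 1 dd (out of 4)
leaf color: Gg × Gg → 1 GG, 2 Gg, 1 gg → 3 G_ : 1 gg (out of 4)
Combine (counts out of 4 × 4 = 16): tall/green (D_G_) = 3×3 = 9; tall/albino (D_gg) = 3×1 = 3; dwarf/green (ddG_) = 1×3 = 3; dwarf/albino (ddgg) = 1×1 = 1
Phenotype counts (out of 16): 9 tall/green, 3 tall/albino, 3 dwarf/green, 1 dwarf/albino
dwarf/albino: 1 out of 16 → fraction 1/16
Expected count = 1/16 × 592 = 37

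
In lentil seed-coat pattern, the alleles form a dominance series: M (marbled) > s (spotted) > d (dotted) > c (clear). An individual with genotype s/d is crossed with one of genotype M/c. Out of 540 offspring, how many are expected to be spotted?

Cross: s/d × M/c
Allele dominance: M > s > d > c
Offspring genotypes: 1 M/s, 1 s/c, 1 M/d, 1 d/c
Phenotype counts: 2 marbled, 1 spotted, 1 dotted
spotted: 1 out of 4 → fraction 1/4
Expected count = 1/4 × 540 = 135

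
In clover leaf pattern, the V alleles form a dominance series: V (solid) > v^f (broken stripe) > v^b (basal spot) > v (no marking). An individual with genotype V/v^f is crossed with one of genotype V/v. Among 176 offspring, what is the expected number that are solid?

Cross: V/v^f × V/v
Allele dominance: V > v^f > v^b > v
Offspring genotypes: 1 V/V, 1 V/v, 1 V/v^f, 1 v^f/v
Phenotype counts: 3 solid, 1 broken stripe
solid: 3 out of 4 → fraction 3/4
Expected count = 3/4 × 176 = 132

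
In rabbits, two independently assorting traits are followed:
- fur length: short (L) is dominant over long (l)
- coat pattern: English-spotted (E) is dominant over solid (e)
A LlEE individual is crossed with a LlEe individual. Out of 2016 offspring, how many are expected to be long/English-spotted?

Dihybrid cross LlEE × LlEe — consider each gene separately:
fur length: Ll × Ll → 1 LL, 2 Ll, 1 ll → 3 L_ : 1 ll (out of 4)
coat pattern: EE × Ee → 2 EE, 2 Ee → 4 E_ (out of 4)
Combine (counts out of 4 × 4 = 16): short/English-spotted (L_E_) = 3×4 = 12; long/English-spotted (llE_) = 1×4 = 4
Phenotype counts (out of 16): 12 short/English-spotted, 4 long/English-spotted
long/English-spotted: 4 out of 16 → fraction 1/4
Expected count = 1/4 × 2016 = 504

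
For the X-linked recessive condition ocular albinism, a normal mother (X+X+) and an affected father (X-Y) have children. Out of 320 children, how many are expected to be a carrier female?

Cross: X+X+ × X-Y
Offspring: 2 X+X-, 2 X+Y
Probability of a carrier female: 2/4 = 1/2
Expected count = 1/2 × 320 = 160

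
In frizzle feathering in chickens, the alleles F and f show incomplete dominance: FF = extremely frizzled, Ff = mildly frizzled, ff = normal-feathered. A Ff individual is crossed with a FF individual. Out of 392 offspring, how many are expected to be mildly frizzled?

Punnett square for Ff × FF:
Offspring genotypes: 2 FF, 2 Ff
Phenotype counts: 2 extremely frizzled, 2 mildly frizzled
mildly frizzled: 2 out of 4 → fraction 1/2
Expected count = 1/2 × 392 = 196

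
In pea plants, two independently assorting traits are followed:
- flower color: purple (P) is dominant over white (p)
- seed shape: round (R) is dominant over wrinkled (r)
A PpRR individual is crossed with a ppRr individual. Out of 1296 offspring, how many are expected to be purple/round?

Dihybrid cross PpRR × ppRr — consider each gene separately:
flower color: Pp × pp → 2 Pp, 2 pp → 2 P_ : 2 pp (out of 4)
seed shape: RR × Rr → 2 RR, 2 Rr → 4 R_ (out of 4)
Combine (counts out of 4 × 4 = 16): purple/round (P_R_) = 2×4 = 8; white/round (ppR_) = 2×4 = 8
Phenotype counts (out of 16): 8 purple/round, 8 white/round
purple/round: 8 out of 16 → fraction 1/2
Expected count = 1/2 × 1296 = 648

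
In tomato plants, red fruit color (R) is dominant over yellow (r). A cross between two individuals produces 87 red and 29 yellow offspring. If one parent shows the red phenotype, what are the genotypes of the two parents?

Observed offspring: 87 red, 29 yellow
The observed ratio simplifies to 3:1. Yellow (rr) offspring appear, so each parent must contribute one r allele. The parent stated to show red carries R, so it is Rr. The other parent is then either Rr or rr: Rr × rr would give a 1:1 split, whereas Rr × Rr gives 3:1 — matching the data. So both parents are heterozygous (Rr × Rr).
Parent genotypes: Rr × Rr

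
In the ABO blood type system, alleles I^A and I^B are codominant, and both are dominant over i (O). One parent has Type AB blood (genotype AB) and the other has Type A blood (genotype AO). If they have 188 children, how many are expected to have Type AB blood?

Cross: AB × AO
Possible offspring genotypes: 1 AA, 1 AO, 1 AB, 1 BO
Blood type counts: 2 Type A, 1 Type AB, 1 Type B
Probability of Type AB: 1/4
Expected count = 1/4 × 188 = 47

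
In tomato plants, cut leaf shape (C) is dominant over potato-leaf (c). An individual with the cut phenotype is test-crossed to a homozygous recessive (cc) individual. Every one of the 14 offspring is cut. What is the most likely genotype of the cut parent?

Test cross: ? × cc
All offspring are cut.
If the unknown parent were heterozygous (Cc), about half of 14 offspring would be potato-leaf; none are. The unknown parent is most likely homozygous dominant (CC).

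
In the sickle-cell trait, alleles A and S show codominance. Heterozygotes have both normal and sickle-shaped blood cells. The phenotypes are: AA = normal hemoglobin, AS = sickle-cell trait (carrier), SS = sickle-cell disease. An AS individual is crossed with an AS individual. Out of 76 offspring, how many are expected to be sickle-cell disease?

Punnett square for AS × AS:
Offspring genotypes: 1 AA, 2 AS, 1 SS
Phenotype counts: 1 normal hemoglobin, 2 sickle-cell trait (carrier), 1 sickle-cell disease
sickle-cell disease: 1 out of 4 → fraction 1/4
Expected count = 1/4 × 76 = 19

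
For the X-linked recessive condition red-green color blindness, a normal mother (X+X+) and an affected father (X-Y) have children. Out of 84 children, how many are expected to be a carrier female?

Cross: X+X+ × X-Y
Offspring: 2 X+X-, 2 X+Y
Probability of a carrier female: 2/4 = 1/2
Expected count = 1/2 × 84 = 42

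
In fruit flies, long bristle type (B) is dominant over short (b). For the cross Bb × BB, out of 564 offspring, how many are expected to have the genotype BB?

Punnett square for Bb × BB:
Offspring genotypes: 2 BB, 2 Bb
Total offspring: 4
Count with target: 2
Probability: 2/4 = 1/2
Expected count = 1/2 × 564 = 282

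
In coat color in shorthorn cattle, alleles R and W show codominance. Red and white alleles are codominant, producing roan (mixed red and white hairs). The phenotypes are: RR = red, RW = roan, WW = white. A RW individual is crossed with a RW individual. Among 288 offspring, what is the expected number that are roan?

Punnett square for RW × RW:
Offspring genotypes: 1 RR, 2 RW, 1 WW
Phenotype counts: 1 red, 2 roan, 1 white
roan: 2 out of 4 → fraction 1/2
Expected count = 1/2 × 288 = 144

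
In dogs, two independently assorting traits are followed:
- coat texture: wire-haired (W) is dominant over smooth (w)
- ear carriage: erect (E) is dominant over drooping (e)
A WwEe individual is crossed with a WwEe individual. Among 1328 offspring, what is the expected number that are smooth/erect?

Dihybrid cross WwEe × WwEe — consider each gene separately:
coat texture: Ww × Ww → 1 WW, 2 Ww, 1 ww → 3 W_ : 1 ww (out of 4)
ear carriage: Ee × Ee → 1 EE, 2 Ee, 1 ee → 3 E_ : 1 ee (out of 4)
Combine (counts out of 4 × 4 = 16): wire-haired/erect (W_E_) = 3×3 = 9; wire-haired/drooping (W_ee) = 3×1 = 3; smooth/erect (wwE_) = 1×3 = 3; smooth/drooping (wwee) = 1×1 = 1
Phenotype counts (out of 16): 9 wire-haired/erect, 3 wire-haired/drooping, 3 smooth/erect, 1 smooth/drooping
smooth/erect: 3 out of 16 → fraction 3/16
Expected count = 3/16 × 1328 = 249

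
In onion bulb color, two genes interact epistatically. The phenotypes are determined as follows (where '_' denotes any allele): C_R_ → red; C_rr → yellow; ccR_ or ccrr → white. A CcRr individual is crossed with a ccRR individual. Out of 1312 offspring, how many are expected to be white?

Cross: CcRr × ccRR — consider each gene separately:
C gene: Cc × cc → 2 Cc, 2 cc → 2 C_ : 2 cc (out of 4)
R gene: Rr × RR → 2 RR, 2 Rr → 4 R_ (out of 4)
Genotype classes (out of 4 × 4 = 16): C_R_ = 2×4 = 8; ccR_ = 2×4 = 8
Apply the phenotype rules: C_R_ (8) → red; ccR_ (8) → white
Phenotype counts (out of 16): 8 red, 8 white
white: 8 out of 16 → fraction 1/2
Expected count = 1/2 × 1312 = 656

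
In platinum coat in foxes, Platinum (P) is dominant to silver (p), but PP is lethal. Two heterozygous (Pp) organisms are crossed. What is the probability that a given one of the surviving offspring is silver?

Cross: Pp × Pp
Punnett square offspring (before lethality): 1 PP, 2 Pp, 1 pp
The PP genotype is lethal (embryos die); surviving offspring: 2 Pp, 1 pp
silver: 1 out of 3
Probability: 1/3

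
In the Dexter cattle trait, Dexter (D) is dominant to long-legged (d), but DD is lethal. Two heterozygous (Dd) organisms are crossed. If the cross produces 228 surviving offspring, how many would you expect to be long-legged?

Cross: Dd × Dd
Punnett square offspring (before lethality): 1 DD, 2 Dd, 1 dd
The DD genotype is lethal (embryos die); surviving offspring: 2 Dd, 1 dd
long-legged: 1 out of 3 → fraction 1/3
Expected count = 1/3 × 228 = 76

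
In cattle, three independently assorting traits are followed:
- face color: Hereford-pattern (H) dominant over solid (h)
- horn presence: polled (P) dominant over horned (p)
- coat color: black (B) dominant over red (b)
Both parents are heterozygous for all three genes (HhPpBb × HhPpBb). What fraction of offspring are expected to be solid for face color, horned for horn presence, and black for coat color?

Trihybrid cross: HhPpBb × HhPpBb
Each trait segregates independently with a 3:1 phenotypic ratio, so each gene contributes 3/4 (dominant) or 1/4 (recessive).
Target: solid (face color), horned (horn presence), black (coat color)
Probability = product of independent per-trait probabilities
= 1/4 × 1/4 × 3/4 = 3/64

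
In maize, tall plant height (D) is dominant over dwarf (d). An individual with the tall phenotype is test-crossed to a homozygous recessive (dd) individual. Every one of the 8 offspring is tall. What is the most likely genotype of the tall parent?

Test cross: ? × dd
All offspring are tall.
If the unknown parent were heterozygous (Dd), about half of 8 offspring would be dwarf; none are. The unknown parent is most likely homozygous dominant (DD).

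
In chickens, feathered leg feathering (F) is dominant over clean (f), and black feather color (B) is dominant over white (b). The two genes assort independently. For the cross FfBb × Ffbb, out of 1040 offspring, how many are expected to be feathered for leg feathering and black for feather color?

Dihybrid cross FfBb × Ffbb — consider each gene separately:
leg feathering: Ff × Ff → 1 FF, 2 Ff, 1 ff → 3 F_ : 1 ff (out of 4)
feather color: Bb × bb → 2 Bb, 2 bb → 2 B_ : 2 bb (out of 4)
Looking for: feathered (F_) and black (B_)
P(feathered) = 3/4, P(black) = 2/4
P(both) = 3/4 × 2/4 = 6/16 = 3/8
Expected count = 3/8 × 1040 = 390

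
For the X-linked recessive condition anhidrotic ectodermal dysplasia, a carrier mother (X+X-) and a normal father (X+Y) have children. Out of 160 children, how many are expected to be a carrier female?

Cross: X+X- × X+Y
Offspring: 1 X+X+, 1 X+Y, 1 X+X-, 1 X-Y
Probability of a carrier female: 1/4
Expected count = 1/4 × 160 = 40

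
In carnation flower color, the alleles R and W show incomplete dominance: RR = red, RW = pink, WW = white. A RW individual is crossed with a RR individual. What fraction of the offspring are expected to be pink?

Punnett square for RW × RR:
Offspring genotypes: 2 RR, 2 RW
Phenotype counts: 2 red, 2 pink
pink: 2 out of 4
Probability: 2/4 = 1/2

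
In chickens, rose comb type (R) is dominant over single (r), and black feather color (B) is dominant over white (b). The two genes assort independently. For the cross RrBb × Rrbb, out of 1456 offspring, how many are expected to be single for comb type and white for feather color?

Dihybrid cross RrBb × Rrbb — consider each gene separately:
comb type: Rr × Rr → 1 RR, 2 Rr, 1 rr → 3 R_ : 1 rr (out of 4)
feather color: Bb × bb → 2 Bb, 2 bb → 2 B_ : 2 bb (out of 4)
Looking for: single (rr) and white (bb)
P(single) = 1/4, P(white) = 2/4
P(both) = 1/4 × 2/4 = 2/16 = 1/8
Expected count = 1/8 × 1456 = 182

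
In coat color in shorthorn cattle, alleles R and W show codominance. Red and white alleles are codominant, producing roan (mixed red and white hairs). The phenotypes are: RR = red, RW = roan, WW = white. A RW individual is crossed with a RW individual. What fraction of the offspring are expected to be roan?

Punnett square for RW × RW:
Offspring genotypes: 1 RR, 2 RW, 1 WW
Phenotype counts: 1 red, 2 roan, 1 white
roan: 2 out of 4
Probability: 2/4 = 1/2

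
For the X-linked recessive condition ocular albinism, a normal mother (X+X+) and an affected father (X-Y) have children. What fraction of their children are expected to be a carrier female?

Cross: X+X+ × X-Y
Offspring: 2 X+X-, 2 X+Y
Probability of a carrier female: 2/4 = 1/2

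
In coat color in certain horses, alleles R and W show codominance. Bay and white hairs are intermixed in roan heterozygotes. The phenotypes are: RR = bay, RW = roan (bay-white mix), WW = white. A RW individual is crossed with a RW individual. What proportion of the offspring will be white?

Punnett square for RW × RW:
Offspring genotypes: 1 RR, 2 RW, 1 WW
Phenotype counts: 1 bay, 2 roan (bay-white mix), 1 white
white: 1 out of 4
Probability: 1/4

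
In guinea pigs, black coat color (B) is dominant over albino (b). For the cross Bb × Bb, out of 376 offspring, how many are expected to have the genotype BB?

Punnett square for Bb × Bb:
Offspring genotypes: 1 BB, 2 Bb, 1 bb
Total offspring: 4
Count with target: 1
Probability: 1/4
Expected count = 1/4 × 376 = 94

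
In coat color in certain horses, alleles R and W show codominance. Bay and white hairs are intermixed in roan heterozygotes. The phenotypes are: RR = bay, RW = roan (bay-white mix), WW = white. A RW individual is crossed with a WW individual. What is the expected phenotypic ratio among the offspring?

Punnett square for RW × WW:
Offspring genotypes: 2 RW, 2 WW
Phenotype counts: 2 roan (bay-white mix), 2 white
Ratio: 1 roan (bay-white mix) : 1 white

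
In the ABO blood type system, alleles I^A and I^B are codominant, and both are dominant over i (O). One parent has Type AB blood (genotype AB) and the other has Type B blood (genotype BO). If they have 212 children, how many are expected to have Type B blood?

Cross: AB × BO
Possible offspring genotypes: 1 AB, 1 AO, 1 BB, 1 BO
Blood type counts: 1 Type AB, 1 Type A, 2 Type B
Probability of Type B: 2/4 = 1/2
Expected count = 1/2 × 212 = 106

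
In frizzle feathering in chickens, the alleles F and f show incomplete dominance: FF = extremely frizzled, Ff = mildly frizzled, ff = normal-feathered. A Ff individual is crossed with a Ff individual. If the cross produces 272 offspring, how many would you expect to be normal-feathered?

Punnett square for Ff × Ff:
Offspring genotypes: 1 FF, 2 Ff, 1 ff
Phenotype counts: 1 extremely frizzled, 2 mildly frizzled, 1 normal-feathered
normal-feathered: 1 out of 4 → fraction 1/4
Expected count = 1/4 × 272 = 68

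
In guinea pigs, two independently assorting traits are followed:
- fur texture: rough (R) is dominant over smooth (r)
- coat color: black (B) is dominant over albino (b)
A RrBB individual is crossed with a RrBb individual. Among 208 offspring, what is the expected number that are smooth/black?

Dihybrid cross RrBB × RrBb — consider each gene separately:
fur texture: Rr × Rr → 1 RR, 2 Rr, 1 rr → 3 R_ : 1 rr (out of 4)
coat color: BB × Bb → 2 BB, 2 Bb → 4 B_ (out of 4)
Combine (counts out of 4 × 4 = 16): rough/black (R_B_) = 3×4 = 12; smooth/black (rrB_) = 1×4 = 4
Phenotype counts (out of 16): 12 rough/black, 4 smooth/black
smooth/black: 4 out of 16 → fraction 1/4
Expected count = 1/4 × 208 = 52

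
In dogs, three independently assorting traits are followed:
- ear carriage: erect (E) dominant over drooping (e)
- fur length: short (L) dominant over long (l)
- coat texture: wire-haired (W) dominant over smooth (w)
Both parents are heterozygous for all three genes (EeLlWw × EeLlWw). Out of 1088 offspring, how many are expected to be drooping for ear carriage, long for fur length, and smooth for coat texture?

Trihybrid cross: EeLlWw × EeLlWw
Each trait segregates independently with a 3:1 phenotypic ratio, so each gene contributes 3/4 (dominant) or 1/4 (recessive).
Target: drooping (ear carriage), long (fur length), smooth (coat texture)
Probability = product of independent per-trait probabilities
= 1/4 × 1/4 × 1/4 = 1/64
Expected count = 1/64 × 1088 = 17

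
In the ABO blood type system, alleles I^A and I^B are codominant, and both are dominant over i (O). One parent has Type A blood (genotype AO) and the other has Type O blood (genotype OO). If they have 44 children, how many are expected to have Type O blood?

Cross: AO × OO
Possible offspring genotypes: 2 AO, 2 OO
Blood type counts: 2 Type A, 2 Type O
Probability of Type O: 2/4 = 1/2
Expected count = 1/2 × 44 = 22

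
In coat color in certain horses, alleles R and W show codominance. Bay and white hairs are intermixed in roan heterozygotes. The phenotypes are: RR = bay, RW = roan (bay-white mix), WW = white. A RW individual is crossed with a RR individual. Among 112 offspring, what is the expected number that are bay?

Punnett square for RW × RR:
Offspring genotypes: 2 RR, 2 RW
Phenotype counts: 2 bay, 2 roan (bay-white mix)
bay: 2 out of 4 → fraction 1/2
Expected count = 1/2 × 112 = 56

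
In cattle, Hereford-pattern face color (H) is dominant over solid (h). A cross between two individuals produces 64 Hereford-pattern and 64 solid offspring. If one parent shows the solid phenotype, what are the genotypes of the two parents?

Observed offspring: 64 Hereford-pattern, 64 solid
The observed ratio simplifies to 1:1. One parent shows solid, so its genotype must be hh. A 1:1 offspring split requires the other parent to be heterozygous (Hh).
Parent genotypes: hh × Hh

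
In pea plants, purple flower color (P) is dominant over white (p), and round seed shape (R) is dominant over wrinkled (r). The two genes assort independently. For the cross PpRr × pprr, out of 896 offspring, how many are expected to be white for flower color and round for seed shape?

Dihybrid cross PpRr × pprr — consider each gene separately:
flower color: Pp × pp → 2 Pp, 2 pp → 2 P_ : 2 pp (out of 4)
seed shape: Rr × rr → 2 Rr, 2 rr → 2 R_ : 2 rr (out of 4)
Looking for: white (pp) and round (R_)
P(white) = 2/4, P(round) = 2/4
P(both) = 2/4 × 2/4 = 4/16 = 1/4
Expected count = 1/4 × 896 = 224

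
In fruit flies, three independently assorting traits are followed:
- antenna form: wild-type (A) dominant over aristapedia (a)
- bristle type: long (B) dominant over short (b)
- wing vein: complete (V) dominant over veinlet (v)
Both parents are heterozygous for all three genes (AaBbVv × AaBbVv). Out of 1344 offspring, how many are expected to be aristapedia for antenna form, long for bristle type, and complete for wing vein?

Trihybrid cross: AaBbVv × AaBbVv
Each trait segregates independently with a 3:1 phenotypic ratio, so each gene contributes 3/4 (dominant) or 1/4 (recessive).
Target: aristapedia (antenna form), long (bristle type), complete (wing vein)
Probability = product of independent per-trait probabilities
= 1/4 × 3/4 × 3/4 = 9/64
Expected count = 9/64 × 1344 = 189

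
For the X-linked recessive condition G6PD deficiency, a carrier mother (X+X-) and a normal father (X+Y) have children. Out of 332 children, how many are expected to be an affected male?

Cross: X+X- × X+Y
Offspring: 1 X+X+, 1 X+Y, 1 X+X-, 1 X-Y
Probability of an affected male: 1/4
Expected count = 1/4 × 332 = 83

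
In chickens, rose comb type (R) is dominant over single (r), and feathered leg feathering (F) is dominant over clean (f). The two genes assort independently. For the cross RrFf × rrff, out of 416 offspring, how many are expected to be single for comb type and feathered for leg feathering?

Dihybrid cross RrFf × rrff — consider each gene separately:
comb type: Rr × rr → 2 Rr, 2 rr → 2 R_ : 2 rr (out of 4)
leg feathering: Ff × ff → 2 Ff, 2 ff → 2 F_ : 2 ff (out of 4)
Looking for: single (rr) and feathered (F_)
P(single) = 2/4, P(feathered) = 2/4
P(both) = 2/4 × 2/4 = 4/16 = 1/4
Expected count = 1/4 × 416 = 104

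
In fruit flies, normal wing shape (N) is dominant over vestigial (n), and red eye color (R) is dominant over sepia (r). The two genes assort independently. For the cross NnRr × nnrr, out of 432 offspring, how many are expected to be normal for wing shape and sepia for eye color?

Dihybrid cross NnRr × nnrr — consider each gene separately:
wing shape: Nn × nn → 2 Nn, 2 nn → 2 N_ : 2 nn (out of 4)
eye color: Rr × rr → 2 Rr, 2 rr → 2 R_ : 2 rr (out of 4)
Looking for: normal (N_) and sepia (rr)
P(normal) = 2/4, P(sepia) = 2/4
P(both) = 2/4 × 2/4 = 4/16 = 1/4
Expected count = 1/4 × 432 = 108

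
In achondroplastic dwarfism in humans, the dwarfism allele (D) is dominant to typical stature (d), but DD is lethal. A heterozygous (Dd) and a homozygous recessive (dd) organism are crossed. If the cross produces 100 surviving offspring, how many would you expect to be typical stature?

Cross: Dd × dd
Punnett square offspring (before lethality): 2 Dd, 2 dd
No DD offspring are produced in this cross.
typical stature: 2 out of 4 → fraction 1/2
Expected count = 1/2 × 100 = 50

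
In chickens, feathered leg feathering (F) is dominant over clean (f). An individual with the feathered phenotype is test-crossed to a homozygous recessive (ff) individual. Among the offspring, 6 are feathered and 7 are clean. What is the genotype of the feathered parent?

Test cross: ? × ff
Offspring: 6 feathered, 7 clean — approximately 1:1.
A 1:1 ratio in a test cross indicates the unknown parent is heterozygous (Ff).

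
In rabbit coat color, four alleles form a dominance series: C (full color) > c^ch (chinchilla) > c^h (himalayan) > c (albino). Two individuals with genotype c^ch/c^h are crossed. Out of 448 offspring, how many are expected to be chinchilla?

Cross: c^ch/c^h × c^ch/c^h
Allele dominance: C > c^ch > c^h > c
Offspring genotypes: 1 c^ch/c^ch, 2 c^ch/c^h, 1 c^h/c^h
Phenotype counts: 3 chinchilla, 1 himalayan
chinchilla: 3 out of 4 → fraction 3/4
Expected count = 3/4 × 448 = 336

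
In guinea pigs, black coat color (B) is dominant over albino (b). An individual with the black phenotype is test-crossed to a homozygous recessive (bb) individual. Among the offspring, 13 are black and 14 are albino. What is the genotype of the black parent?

Test cross: ? × bb
Offspring: 13 black, 14 albino — approximately 1:1.
A 1:1 ratio in a test cross indicates the unknown parent is heterozygous (Bb).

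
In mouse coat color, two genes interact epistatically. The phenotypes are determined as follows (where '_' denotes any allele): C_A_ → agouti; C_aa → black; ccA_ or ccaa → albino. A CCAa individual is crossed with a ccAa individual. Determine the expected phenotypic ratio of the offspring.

Cross: CCAa × ccAa — consider each gene separately:
C gene: CC × cc → 4 Cc → 4 C_ (out of 4)
A gene: Aa × Aa → 1 AA, 2 Aa, 1 aa → 3 A_ : 1 aa (out of 4)
Genotype classes (out of 4 × 4 = 16): C_A_ = 4×3 = 12; C_aa = 4×1 = 4
Apply the phenotype rules: C_A_ (12) → agouti; C_aa (4) → black
Phenotype counts (out of 16): 12 agouti, 4 black
Ratio: 3 agouti : 1 black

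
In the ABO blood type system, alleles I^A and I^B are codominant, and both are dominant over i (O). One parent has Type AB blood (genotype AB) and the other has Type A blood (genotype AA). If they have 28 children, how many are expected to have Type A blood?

Cross: AB × AA
Possible offspring genotypes: 2 AA, 2 AB
Blood type counts: 2 Type A, 2 Type AB
Probability of Type A: 2/4 = 1/2
Expected count = 1/2 × 28 = 14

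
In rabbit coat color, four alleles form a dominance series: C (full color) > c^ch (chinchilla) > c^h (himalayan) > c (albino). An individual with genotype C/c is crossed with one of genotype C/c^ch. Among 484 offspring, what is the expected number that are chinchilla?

Cross: C/c × C/c^ch
Allele dominance: C > c^ch > c^h > c
Offspring genotypes: 1 C/C, 1 C/c^ch, 1 C/c, 1 c^ch/c
Phenotype counts: 3 full color, 1 chinchilla
chinchilla: 1 out of 4 → fraction 1/4
Expected count = 1/4 × 484 = 121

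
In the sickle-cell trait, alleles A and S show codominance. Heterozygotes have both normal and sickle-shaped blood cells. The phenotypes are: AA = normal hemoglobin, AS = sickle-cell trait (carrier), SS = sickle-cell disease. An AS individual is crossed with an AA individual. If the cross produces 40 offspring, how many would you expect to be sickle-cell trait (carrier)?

Punnett square for AS × AA:
Offspring genotypes: 2 AA, 2 AS
Phenotype counts: 2 normal hemoglobin, 2 sickle-cell trait (carrier)
sickle-cell trait (carrier): 2 out of 4 → fraction 1/2
Expected count = 1/2 × 40 = 20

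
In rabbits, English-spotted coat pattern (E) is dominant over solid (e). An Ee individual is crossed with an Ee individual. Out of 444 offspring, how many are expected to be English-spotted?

Punnett square for Ee × Ee:
Offspring genotypes: 1 EE, 2 Ee, 1 ee
English-spotted: 3, solid: 1
English-spotted: 3 out of 4 → fraction 3/4
Expected count = 3/4 × 444 = 333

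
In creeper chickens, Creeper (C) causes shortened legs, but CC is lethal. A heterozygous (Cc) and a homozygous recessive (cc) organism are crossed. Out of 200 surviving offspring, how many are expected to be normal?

Cross: Cc × cc
Punnett square offspring (before lethality): 2 Cc, 2 cc
No CC offspring are produced in this cross.
normal: 2 out of 4 → fraction 1/2
Expected count = 1/2 × 200 = 100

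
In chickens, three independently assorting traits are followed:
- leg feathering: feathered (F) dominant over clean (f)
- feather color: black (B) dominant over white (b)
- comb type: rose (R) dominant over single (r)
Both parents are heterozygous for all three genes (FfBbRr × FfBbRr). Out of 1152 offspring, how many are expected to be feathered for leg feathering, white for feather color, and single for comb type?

Trihybrid cross: FfBbRr × FfBbRr
Each trait segregates independently with a 3:1 phenotypic ratio, so each gene contributes 3/4 (dominant) or 1/4 (recessive).
Target: feathered (leg feathering), white (feather color), single (comb type)
Probability = product of independent per-trait probabilities
= 3/4 × 1/4 × 1/4 = 3/64
Expected count = 3/64 × 1152 = 54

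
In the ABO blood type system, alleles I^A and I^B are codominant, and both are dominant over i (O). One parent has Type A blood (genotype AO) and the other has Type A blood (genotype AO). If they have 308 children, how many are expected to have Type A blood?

Cross: AO × AO
Possible offspring genotypes: 1 AA, 2 AO, 1 OO
Blood type counts: 3 Type A, 1 Type O
Probability of Type A: 3/4
Expected count = 3/4 × 308 = 231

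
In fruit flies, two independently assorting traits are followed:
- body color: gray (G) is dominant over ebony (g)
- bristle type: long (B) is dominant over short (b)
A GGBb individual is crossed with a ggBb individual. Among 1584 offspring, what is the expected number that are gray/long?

Dihybrid cross GGBb × ggBb — consider each gene separately:
body color: GG × gg → 4 Gg → 4 G_ (out of 4)
bristle type: Bb × Bb → 1 BB, 2 Bb, 1 bb → 3 B_ : 1 bb (out of 4)
Combine (counts out of 4 × 4 = 16): gray/long (G_B_) = 4×3 = 12; gray/short (G_bb) = 4×1 = 4
Phenotype counts (out of 16): 12 gray/long, 4 gray/short
gray/long: 12 out of 16 → fraction 3/4
Expected count = 3/4 × 1584 = 1188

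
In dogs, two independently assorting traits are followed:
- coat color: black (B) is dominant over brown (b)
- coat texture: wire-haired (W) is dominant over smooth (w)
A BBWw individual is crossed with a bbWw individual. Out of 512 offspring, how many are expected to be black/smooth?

Dihybrid cross BBWw × bbWw — consider each gene separately:
coat color: BB × bb → 4 Bb → 4 B_ (out of 4)
coat texture: Ww × Ww → 1 WW, 2 Ww, 1 ww → 3 W_ : 1 ww (out of 4)
Combine (counts out of 4 × 4 = 16): black/wire-haired (B_W_) = 4×3 = 12; black/smooth (B_ww) = 4×1 = 4
Phenotype counts (out of 16): 12 black/wire-haired, 4 black/smooth
black/smooth: 4 out of 16 → fraction 1/4
Expected count = 1/4 × 512 = 128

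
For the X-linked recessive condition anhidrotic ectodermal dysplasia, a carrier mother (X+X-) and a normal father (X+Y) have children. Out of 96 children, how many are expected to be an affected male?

Cross: X+X- × X+Y
Offspring: 1 X+X+, 1 X+Y, 1 X+X-, 1 X-Y
Probability of an affected male: 1/4
Expected count = 1/4 × 96 = 24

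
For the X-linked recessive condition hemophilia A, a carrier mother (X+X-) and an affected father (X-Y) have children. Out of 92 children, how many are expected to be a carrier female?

Cross: X+X- × X-Y
Offspring: 1 X+X-, 1 X+Y, 1 X-X-, 1 X-Y
Probability of a carrier female: 1/4
Expected count = 1/4 × 92 = 23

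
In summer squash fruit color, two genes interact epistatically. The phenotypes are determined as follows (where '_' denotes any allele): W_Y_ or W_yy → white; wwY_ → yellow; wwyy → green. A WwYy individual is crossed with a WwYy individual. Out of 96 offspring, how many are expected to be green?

Cross: WwYy × WwYy — consider each gene separately:
W gene: Ww × Ww → 1 WW, 2 Ww, 1 ww → 3 W_ : 1 ww (out of 4)
Y gene: Yy × Yy → 1 YY, 2 Yy, 1 yy → 3 Y_ : 1 yy (out of 4)
Genotype classes (out of 4 × 4 = 16): W_Y_ = 3×3 = 9; W_yy = 3×1 = 3; wwY_ = 1×3 = 3; wwyy = 1×1 = 1
Apply the phenotype rules: W_Y_ (9) + W_yy (3) → white; wwY_ (3) → yellow; wwyy (1) → green
Phenotype counts (out of 16): 12 white, 3 yellow, 1 green
green: 1 out of 16 → fraction 1/16
Expected count = 1/16 × 96 = 6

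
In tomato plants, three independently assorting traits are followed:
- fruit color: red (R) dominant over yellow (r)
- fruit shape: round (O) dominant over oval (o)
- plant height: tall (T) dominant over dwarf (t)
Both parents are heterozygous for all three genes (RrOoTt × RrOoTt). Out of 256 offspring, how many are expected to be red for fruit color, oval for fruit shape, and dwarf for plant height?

Trihybrid cross: RrOoTt × RrOoTt
Each trait segregates independently with a 3:1 phenotypic ratio, so each gene contributes 3/4 (dominant) or 1/4 (recessive).
Target: red (fruit color), oval (fruit shape), dwarf (plant height)
Probability = product of independent per-trait probabilities
= 3/4 × 1/4 × 1/4 = 3/64
Expected count = 3/64 × 256 = 12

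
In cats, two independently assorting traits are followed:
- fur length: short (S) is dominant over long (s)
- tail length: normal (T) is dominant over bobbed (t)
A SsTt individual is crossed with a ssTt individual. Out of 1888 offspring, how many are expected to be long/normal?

Dihybrid cross SsTt × ssTt — consider each gene separately:
fur length: Ss × ss → 2 Ss, 2 ss → 2 S_ : 2 ss (out of 4)
tail length: Tt × Tt → 1 TT, 2 Tt, 1 tt → 3 T_ : 1 tt (out of 4)
Combine (counts out of 4 × 4 = 16): short/normal (S_T_) = 2×3 = 6; short/bobbed (S_tt) = 2×1 = 2; long/normal (ssT_) = 2×3 = 6; long/bobbed (sstt) = 2×1 = 2
Phenotype counts (out of 16): 6 short/normal, 2 short/bobbed, 6 long/normal, 2 long/bobbed
long/normal: 6 out of 16 → fraction 3/8
Expected count = 3/8 × 1888 = 708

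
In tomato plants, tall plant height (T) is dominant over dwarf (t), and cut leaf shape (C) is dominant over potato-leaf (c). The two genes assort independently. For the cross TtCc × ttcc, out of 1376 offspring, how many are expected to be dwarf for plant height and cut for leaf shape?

Dihybrid cross TtCc × ttcc — consider each gene separately:
plant height: Tt × tt → 2 Tt, 2 tt → 2 T_ : 2 tt (out of 4)
leaf shape: Cc × cc → 2 Cc, 2 cc → 2 C_ : 2 cc (out of 4)
Looking for: dwarf (tt) and cut (C_)
P(dwarf) = 2/4, P(cut) = 2/4
P(both) = 2/4 × 2/4 = 4/16 = 1/4
Expected count = 1/4 × 1376 = 344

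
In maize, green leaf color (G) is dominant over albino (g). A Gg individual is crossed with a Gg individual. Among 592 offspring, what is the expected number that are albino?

Punnett square for Gg × Gg:
Offspring genotypes: 1 GG, 2 Gg, 1 gg
green: 3, albino: 1
albino: 1 out of 4 → fraction 1/4
Expected count = 1/4 × 592 = 148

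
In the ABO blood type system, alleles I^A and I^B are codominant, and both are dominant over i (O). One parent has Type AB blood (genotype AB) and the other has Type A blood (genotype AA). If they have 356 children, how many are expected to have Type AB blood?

Cross: AB × AA
Possible offspring genotypes: 2 AA, 2 AB
Blood type counts: 2 Type A, 2 Type AB
Probability of Type AB: 2/4 = 1/2
Expected count = 1/2 × 356 = 178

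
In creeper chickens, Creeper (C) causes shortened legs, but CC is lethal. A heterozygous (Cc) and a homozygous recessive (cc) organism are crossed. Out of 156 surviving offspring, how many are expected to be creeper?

Cross: Cc × cc
Punnett square offspring (before lethality): 2 Cc, 2 cc
No CC offspring are produced in this cross.
creeper: 2 out of 4 → fraction 1/2
Expected count = 1/2 × 156 = 78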